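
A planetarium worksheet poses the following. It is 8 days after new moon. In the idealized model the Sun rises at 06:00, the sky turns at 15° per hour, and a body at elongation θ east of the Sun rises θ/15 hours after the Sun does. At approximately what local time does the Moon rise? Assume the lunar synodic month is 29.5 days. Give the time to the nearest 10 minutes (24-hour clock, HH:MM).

12:30

The Moon has covered 8/29.5 of its cycle, so θ ≈ 360° × 8/29.5 = 97.6°.
Delay after the Sun = 97.6° / (15°/h) ≈ 6.51 h.
06:00 + 6.508 h ≈ 12:31 → 12:30 to the nearest ten minutes.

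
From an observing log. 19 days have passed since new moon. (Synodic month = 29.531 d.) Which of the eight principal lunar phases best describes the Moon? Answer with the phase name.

θ ≈ 360° × 19/29.531 = 232°, which falls in the waning gibbous sector.

waning gibbous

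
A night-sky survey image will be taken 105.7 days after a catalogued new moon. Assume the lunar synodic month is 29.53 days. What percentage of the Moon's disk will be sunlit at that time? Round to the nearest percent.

Reduce mod P: 105.7 − 3×29.53 = 17.11 d into the current lunation.
Phase angle: θ = 360°·(17.11 d)/(29.53 d) = 208.6°.
Illuminated fraction = (1 − cos 208.6°)/2 = (1 − (-0.878))/2 ≈ 0.939, so 94%.

94%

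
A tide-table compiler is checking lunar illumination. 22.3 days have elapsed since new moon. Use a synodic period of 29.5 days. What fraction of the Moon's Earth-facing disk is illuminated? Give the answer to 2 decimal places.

Phase angle: θ = 360°·(22.3 d)/(29.5 d) = 272.1°.
cos 272.1° = 0.037, so f = (1 − 0.037)/2 = 0.481.

0.48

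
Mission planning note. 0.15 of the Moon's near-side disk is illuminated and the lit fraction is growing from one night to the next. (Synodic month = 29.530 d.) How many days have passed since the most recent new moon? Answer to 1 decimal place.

Invert f = (1 − cos θ)/2 to get cos θ = 1 − 2(0.15) = 0.700, hence θ₀ = arccos 0.700 = 45.6°.
Waxing ⇒ before full, so θ = 45.6°.
Age = 29.530 × 45.6°/360° ≈ 3.74 days.

3.7 days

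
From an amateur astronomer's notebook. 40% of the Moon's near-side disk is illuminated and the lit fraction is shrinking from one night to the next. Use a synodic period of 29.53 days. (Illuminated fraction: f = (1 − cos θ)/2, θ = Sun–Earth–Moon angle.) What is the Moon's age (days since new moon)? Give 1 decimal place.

23.1 days

From f = (1 − cos θ)/2: cos θ = 1 − 2×0.40 = 0.200; arccos → 78.5°.
A waning Moon lies in 180°–360°, so θ = 360° − 78.5° = 281.5°.
Age = 29.53 × 281.5°/360° ≈ 23.09 days.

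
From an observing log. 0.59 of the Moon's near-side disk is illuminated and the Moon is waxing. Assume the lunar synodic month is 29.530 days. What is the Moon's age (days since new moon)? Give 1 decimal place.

8.2 days

Invert f = (1 − cos θ)/2 to get cos θ = 1 − 2(0.59) = -0.180, hence θ₀ = arccos -0.180 = 100.4°.
Before full moon the principal value applies: θ = 100.4°.
At 360°/29.530 d per day, 100.4° corresponds to 8.23 days.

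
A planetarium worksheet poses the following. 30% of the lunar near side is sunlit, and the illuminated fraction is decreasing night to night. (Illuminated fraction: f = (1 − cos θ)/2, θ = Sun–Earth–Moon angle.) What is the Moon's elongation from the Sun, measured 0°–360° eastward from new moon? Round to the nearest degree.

294°

Invert f = (1 − cos θ)/2 to get cos θ = 1 − 2(0.30) = 0.400, hence θ₀ = arccos 0.400 = 66.4°.
Waning ⇒ past full, so θ = 360° − 66.4° = 293.6°.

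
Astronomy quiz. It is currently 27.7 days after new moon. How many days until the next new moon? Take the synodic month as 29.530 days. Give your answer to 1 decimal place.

One full lunation from the last new moon is 29.530 d; remaining = 29.530 − 27.7 = 1.830 d.

1.8 days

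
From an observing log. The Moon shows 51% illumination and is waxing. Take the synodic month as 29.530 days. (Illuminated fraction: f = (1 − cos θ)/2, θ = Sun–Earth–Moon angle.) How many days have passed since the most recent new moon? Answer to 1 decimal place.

7.5 days

From f = (1 − cos θ)/2: cos θ = 1 − 2×0.51 = -0.020; arccos → 91.1°.
Waxing ⇒ before full, so θ = 91.1°.
Age = 29.530 × 91.1°/360° ≈ 7.48 days.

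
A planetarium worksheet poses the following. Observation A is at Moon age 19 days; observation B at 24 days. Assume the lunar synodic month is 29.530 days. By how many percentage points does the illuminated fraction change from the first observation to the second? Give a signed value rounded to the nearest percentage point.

θ₁ = 360° × 19/29.530 = 231.6°, f₁ = (1 − cos θ₁)/2 = 0.810.
θ₂ = 360° × 24/29.530 = 292.6°, f₂ = (1 − cos θ₂)/2 = 0.308.
Change = f₂ − f₁ = -0.502 → -50 percentage points.

-50 percentage points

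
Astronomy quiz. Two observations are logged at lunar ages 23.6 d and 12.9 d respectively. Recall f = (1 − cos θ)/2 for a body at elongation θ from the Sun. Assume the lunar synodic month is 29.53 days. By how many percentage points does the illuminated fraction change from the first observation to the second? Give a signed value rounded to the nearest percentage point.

+61 percentage points

First observation: θ = 360°·23.6/29.53 = 287.7°, so f = 0.348.
Second observation: θ = 157.3°, f = 0.961.
Δf = 0.961 − 0.348 = +0.613, i.e. +61 pp.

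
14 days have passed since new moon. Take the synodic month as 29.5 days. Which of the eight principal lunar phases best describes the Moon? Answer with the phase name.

full moon

θ ≈ 360° × 14/29.5 = 171°, which falls in the full moon sector.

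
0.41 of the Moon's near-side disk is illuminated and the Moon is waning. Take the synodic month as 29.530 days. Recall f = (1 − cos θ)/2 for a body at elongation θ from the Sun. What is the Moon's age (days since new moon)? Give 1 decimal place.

Invert f = (1 − cos θ)/2 to get cos θ = 1 − 2(0.41) = 0.180, hence θ₀ = arccos 0.180 = 79.6°.
Since the Moon is past full (waning), take the reflex angle: θ = 360° − 79.6° = 280.4°.
Age = 29.530 × 280.4°/360° ≈ 23.00 days.

23.0 days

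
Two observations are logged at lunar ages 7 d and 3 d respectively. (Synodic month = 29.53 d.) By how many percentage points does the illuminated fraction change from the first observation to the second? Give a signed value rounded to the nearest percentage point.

-36 pp

θ₁ = 360° × 7/29.53 = 85.3°, f₁ = (1 − cos θ₁)/2 = 0.459.
θ₂ = 360° × 3/29.53 = 36.6°, f₂ = (1 − cos θ₂)/2 = 0.098.
Change = f₂ − f₁ = -0.361 → -36 percentage points.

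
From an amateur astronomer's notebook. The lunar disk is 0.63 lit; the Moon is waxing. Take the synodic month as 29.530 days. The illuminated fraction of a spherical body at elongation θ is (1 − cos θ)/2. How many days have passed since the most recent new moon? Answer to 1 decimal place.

Invert f = (1 − cos θ)/2 to get cos θ = 1 − 2(0.63) = -0.260, hence θ₀ = arccos -0.260 = 105.1°.
The Moon is waxing (0°–180°), so θ = 105.1° directly.
At 360°/29.530 d per day, 105.1° corresponds to 8.62 days.

8.6 days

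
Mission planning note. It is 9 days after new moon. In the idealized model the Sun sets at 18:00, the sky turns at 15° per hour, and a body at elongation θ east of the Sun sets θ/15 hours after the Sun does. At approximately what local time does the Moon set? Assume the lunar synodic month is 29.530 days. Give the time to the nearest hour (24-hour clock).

01:00

Elongation θ = 360° × 9/29.530 ≈ 109.7°.
At 15° of sky rotation per hour, 109.7° corresponds to a 7.31 h lag.
18:00 + 7.31 h ≈ 01:19 → 01:00 to the nearest hour.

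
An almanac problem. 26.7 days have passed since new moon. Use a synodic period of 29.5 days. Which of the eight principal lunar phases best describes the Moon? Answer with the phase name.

waning crescent

θ ≈ 360° × 26.7/29.5 = 326°, which falls in the waning crescent sector.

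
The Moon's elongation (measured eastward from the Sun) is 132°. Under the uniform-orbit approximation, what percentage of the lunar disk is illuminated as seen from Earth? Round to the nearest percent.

f = (1 − cos 132°)/2 = (1 − (-0.669))/2 ≈ 0.835, i.e. 83%.

83%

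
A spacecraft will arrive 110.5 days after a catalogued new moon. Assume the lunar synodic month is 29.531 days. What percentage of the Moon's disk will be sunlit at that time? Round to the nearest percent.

110.5/29.531 = 3.742 lunations, so 3 complete cycles and 21.91 d into the next.
Elongation θ = 360° × 21.91/29.531 ≈ 267.1°.
With cos θ = (-0.051), the lit fraction is (1 − (-0.051))/2 ≈ 0.526, so 53%.

53%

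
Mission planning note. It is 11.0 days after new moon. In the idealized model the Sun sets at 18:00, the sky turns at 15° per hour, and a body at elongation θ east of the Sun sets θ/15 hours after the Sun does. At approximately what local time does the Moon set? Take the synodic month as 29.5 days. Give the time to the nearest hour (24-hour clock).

03:00

Phase angle: θ = 360°·(11.0 d)/(29.5 d) = 134.2°.
Delay after the Sun = 134.2° / (15°/h) ≈ 8.95 h.
18:00 + 8.95 h ≈ 02:57 → 03:00 to the nearest hour.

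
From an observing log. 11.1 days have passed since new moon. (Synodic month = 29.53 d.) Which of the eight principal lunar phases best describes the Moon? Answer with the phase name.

θ ≈ 360° × 11.1/29.53 = 135°, which falls in the waxing gibbous sector.

waxing gibbous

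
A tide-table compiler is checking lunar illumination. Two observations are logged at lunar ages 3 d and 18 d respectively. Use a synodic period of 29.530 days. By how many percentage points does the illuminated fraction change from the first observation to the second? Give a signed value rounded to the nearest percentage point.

+79 pp

θ₁ = 360° × 3/29.530 = 36.6°, f₁ = (1 − cos θ₁)/2 = 0.098.
θ₂ = 360° × 18/29.530 = 219.4°, f₂ = (1 − cos θ₂)/2 = 0.886.
Change = f₂ − f₁ = +0.788 → +79 percentage points.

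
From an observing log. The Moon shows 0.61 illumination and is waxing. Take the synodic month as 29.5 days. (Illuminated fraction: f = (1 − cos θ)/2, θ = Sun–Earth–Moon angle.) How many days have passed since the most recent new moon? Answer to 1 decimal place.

8.4 days

From f = (1 − cos θ)/2: cos θ = 1 − 2×0.61 = -0.220; arccos → 102.7°.
The Moon is waxing (0°–180°), so θ = 102.7° directly.
At 360°/29.5 d per day, 102.7° corresponds to 8.42 days.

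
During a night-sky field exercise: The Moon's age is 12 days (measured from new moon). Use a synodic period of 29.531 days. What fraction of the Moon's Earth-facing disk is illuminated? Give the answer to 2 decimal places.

0.92

Elongation θ = 360° × 12/29.531 ≈ 146.3°.
cos 146.3° = (-0.832), so f = (1 − (-0.832))/2 = 0.916.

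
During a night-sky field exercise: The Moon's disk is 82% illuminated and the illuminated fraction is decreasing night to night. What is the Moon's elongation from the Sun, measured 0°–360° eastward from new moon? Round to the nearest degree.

Invert f = (1 − cos θ)/2 to get cos θ = 1 − 2(0.82) = -0.640, hence θ₀ = arccos -0.640 = 129.8°.
A waning Moon lies in 180°–360°, so θ = 360° − 129.8° = 230.2°.

230°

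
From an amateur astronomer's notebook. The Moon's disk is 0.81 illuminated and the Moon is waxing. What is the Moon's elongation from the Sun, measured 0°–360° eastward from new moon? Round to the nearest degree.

cos θ = 1 − 2f = -0.620, giving a principal value of 128.3°.
Waxing ⇒ before full, so θ = 128.3°.

128°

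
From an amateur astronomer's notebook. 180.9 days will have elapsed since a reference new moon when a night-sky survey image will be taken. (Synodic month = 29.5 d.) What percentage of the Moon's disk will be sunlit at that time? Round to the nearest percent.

180.9/29.5 = 6.132 lunations, so 6 complete cycles and 3.90 d into the next.
The Moon has covered 3.90/29.5 of its cycle, so θ ≈ 360° × 3.90/29.5 = 47.6°.
Illuminated fraction = (1 − cos 47.6°)/2 = (1 − 0.674)/2 ≈ 0.163, so 16%.

16%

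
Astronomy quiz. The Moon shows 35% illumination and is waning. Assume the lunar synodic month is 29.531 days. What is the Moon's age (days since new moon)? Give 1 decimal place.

23.6 days

From f = (1 − cos θ)/2: cos θ = 1 − 2×0.35 = 0.300; arccos → 72.5°.
A waning Moon lies in 180°–360°, so θ = 360° − 72.5° = 287.5°.
Age = 29.531 × 287.5°/360° ≈ 23.58 days.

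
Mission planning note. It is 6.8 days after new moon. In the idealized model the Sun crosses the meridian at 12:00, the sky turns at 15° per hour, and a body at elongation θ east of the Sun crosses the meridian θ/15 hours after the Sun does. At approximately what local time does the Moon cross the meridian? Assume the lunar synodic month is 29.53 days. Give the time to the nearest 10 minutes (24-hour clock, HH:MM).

Elongation θ = 360° × 6.8/29.53 ≈ 82.9°.
The Moon trails the Sun by θ/15 = 82.9/15 ≈ 5.53 hours.
12:00 + 5.527 h ≈ 17:32 → 17:30 to the nearest ten minutes.

17:30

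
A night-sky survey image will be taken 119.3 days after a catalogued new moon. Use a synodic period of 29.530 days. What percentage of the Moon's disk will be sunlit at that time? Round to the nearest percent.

119.3 d spans 4 complete synodic months (4 × 29.530 = 118.12 d) plus 1.18 d.
The Moon has covered 1.18/29.530 of its cycle, so θ ≈ 360° × 1.18/29.530 = 14.4°.
cos 14.4° = 0.969, so f = (1 − 0.969)/2 = 0.016, so 2%.

2%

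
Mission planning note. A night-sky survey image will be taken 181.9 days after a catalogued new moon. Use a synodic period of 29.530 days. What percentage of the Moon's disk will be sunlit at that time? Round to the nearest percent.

Reduce mod P: 181.9 − 6×29.530 = 4.72 d into the current lunation.
The Moon has covered 4.72/29.530 of its cycle, so θ ≈ 360° × 4.72/29.530 = 57.5°.
Illuminated fraction = (1 − cos 57.5°)/2 = (1 − 0.537)/2 ≈ 0.232, so 23%.

23%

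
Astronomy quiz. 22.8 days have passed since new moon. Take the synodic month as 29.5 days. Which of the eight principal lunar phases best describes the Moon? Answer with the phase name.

last quarter

At 22.8/29.5 of the cycle, θ ≈ 278° — the last quarter range.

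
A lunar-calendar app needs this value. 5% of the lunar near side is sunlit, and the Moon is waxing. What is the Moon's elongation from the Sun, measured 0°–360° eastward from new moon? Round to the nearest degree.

26°

From f = (1 − cos θ)/2: cos θ = 1 − 2×0.05 = 0.900; arccos → 25.8°.
Before full moon the principal value applies: θ = 25.8°.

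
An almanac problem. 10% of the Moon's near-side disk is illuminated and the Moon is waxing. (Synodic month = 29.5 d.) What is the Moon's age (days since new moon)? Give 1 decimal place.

From f = (1 − cos θ)/2: cos θ = 1 − 2×0.10 = 0.800; arccos → 36.9°.
Before full moon the principal value applies: θ = 36.9°.
That fraction of the synodic month is 36.9/360 × 29.5 d ≈ 3.02 d.

3.0 days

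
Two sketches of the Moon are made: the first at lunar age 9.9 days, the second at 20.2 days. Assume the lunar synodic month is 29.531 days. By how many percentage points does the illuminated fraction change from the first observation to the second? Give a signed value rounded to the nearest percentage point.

First observation: θ = 360°·9.9/29.531 = 120.7°, so f = 0.755.
Second observation: θ = 246.2°, f = 0.701.
Δf = 0.701 − 0.755 = -0.054, i.e. -5 pp.

-5 pp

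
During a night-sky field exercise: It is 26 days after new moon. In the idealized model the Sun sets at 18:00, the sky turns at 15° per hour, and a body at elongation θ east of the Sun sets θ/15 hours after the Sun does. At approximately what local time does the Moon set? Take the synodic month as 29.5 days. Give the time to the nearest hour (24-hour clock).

15:00

Elongation θ = 360° × 26/29.5 ≈ 317.3°.
Delay after the Sun = 317.3° / (15°/h) ≈ 21.15 h.
18:00 + 21.15 h ≈ 15:09 → 15:00 to the nearest hour.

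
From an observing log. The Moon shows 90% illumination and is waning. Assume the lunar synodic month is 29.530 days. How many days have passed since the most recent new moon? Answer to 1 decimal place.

Invert f = (1 − cos θ)/2 to get cos θ = 1 − 2(0.90) = -0.800, hence θ₀ = arccos -0.800 = 143.1°.
Waning ⇒ past full, so θ = 360° − 143.1° = 216.9°.
At 360°/29.530 d per day, 216.9° corresponds to 17.79 days.

17.8 days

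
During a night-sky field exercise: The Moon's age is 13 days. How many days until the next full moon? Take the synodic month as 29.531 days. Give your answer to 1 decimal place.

Full moon occurs at elongation 180°, i.e. at age 29.531 × 180/360 = 14.765 d.
So 1.765 days remain (14.765 − 13).

1.8 days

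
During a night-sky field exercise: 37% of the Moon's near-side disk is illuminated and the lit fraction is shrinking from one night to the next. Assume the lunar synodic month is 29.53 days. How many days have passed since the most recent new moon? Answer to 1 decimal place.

23.4 days

cos θ = 1 − 2f = 0.260, giving a principal value of 74.9°.
Waning ⇒ past full, so θ = 360° − 74.9° = 285.1°.
That fraction of the synodic month is 285.1/360 × 29.53 d ≈ 23.38 d.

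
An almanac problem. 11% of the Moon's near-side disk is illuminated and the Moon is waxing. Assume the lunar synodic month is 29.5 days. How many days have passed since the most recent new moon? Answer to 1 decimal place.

3.2 days

From f = (1 − cos θ)/2: cos θ = 1 − 2×0.11 = 0.780; arccos → 38.7°.
Before full moon the principal value applies: θ = 38.7°.
At 360°/29.5 d per day, 38.7° corresponds to 3.17 days.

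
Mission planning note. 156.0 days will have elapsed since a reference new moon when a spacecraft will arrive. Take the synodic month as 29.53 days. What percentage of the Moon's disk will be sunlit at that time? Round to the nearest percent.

156.0 d spans 5 complete synodic months (5 × 29.53 = 147.65 d) plus 8.35 d.
The Moon has covered 8.35/29.53 of its cycle, so θ ≈ 360° × 8.35/29.53 = 101.8°.
cos 101.8° = (-0.204), so f = (1 − (-0.204))/2 = 0.602, so 60%.

60%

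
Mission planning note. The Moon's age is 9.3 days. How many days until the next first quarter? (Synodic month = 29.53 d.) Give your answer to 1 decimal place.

27.6 days

First quarter is 0.25 of the way through the cycle: age 0.25 × 29.53 = 7.383 d.
Already past this cycle's first quarter; the next is at 7.383 + 29.53 = 36.913 d, so 36.913 − 9.3 = 27.613 days.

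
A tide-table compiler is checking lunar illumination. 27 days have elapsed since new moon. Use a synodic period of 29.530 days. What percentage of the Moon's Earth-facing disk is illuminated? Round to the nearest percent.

7%

The Moon has covered 27/29.530 of its cycle, so θ ≈ 360° × 27/29.530 = 329.2°.
Illuminated fraction = (1 − cos 329.2°)/2 = (1 − 0.859)/2 ≈ 0.071, so 7%.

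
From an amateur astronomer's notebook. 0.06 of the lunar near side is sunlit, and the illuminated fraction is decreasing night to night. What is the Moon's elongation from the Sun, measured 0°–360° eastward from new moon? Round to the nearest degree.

332°

Invert f = (1 − cos θ)/2 to get cos θ = 1 − 2(0.06) = 0.880, hence θ₀ = arccos 0.880 = 28.4°.
Since the Moon is past full (waning), take the reflex angle: θ = 360° − 28.4° = 331.6°.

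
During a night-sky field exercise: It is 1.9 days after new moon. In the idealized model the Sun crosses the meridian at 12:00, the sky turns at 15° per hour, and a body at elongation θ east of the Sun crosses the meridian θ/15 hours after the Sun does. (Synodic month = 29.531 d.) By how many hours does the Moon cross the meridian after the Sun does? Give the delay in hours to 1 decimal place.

The Moon has covered 1.9/29.531 of its cycle, so θ ≈ 360° × 1.9/29.531 = 23.2°.
Delay after the Sun = 23.2° / (15°/h) ≈ 1.54 h.
So the Moon crosses the meridian 1.54 h after the Sun.

1.5 h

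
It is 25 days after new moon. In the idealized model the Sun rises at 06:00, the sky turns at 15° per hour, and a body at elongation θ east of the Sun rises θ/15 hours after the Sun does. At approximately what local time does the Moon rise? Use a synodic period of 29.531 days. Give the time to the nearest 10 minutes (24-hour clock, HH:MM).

02:20

Phase angle: θ = 360°·(25 d)/(29.531 d) = 304.8°.
The Moon trails the Sun by θ/15 = 304.8/15 ≈ 20.32 hours.
06:00 + 20.318 h ≈ 02:19 → 02:20 to the nearest ten minutes.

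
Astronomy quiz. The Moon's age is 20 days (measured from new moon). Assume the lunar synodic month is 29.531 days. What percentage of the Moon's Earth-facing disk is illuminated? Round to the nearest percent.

72%

The Moon has covered 20/29.531 of its cycle, so θ ≈ 360° × 20/29.531 = 243.8°.
Illuminated fraction = (1 − cos 243.8°)/2 = (1 − (-0.441))/2 ≈ 0.721, so 72%.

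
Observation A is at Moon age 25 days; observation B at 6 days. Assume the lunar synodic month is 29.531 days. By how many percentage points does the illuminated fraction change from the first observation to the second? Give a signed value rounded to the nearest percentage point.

+14 pp

θ₁ = 360° × 25/29.531 = 304.8°, f₁ = (1 − cos θ₁)/2 = 0.215.
θ₂ = 360° × 6/29.531 = 73.1°, f₂ = (1 − cos θ₂)/2 = 0.355.
Change = f₂ − f₁ = +0.140 → +14 percentage points.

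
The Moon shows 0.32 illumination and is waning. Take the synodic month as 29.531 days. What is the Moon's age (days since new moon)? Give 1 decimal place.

cos θ = 1 − 2f = 0.360, giving a principal value of 68.9°.
Since the Moon is past full (waning), take the reflex angle: θ = 360° − 68.9° = 291.1°.
At 360°/29.531 d per day, 291.1° corresponds to 23.88 days.

23.9 days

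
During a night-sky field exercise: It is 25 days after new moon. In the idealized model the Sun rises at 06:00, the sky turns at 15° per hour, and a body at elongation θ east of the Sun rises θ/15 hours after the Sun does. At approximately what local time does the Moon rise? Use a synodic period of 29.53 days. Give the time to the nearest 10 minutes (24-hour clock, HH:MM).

Elongation θ = 360° × 25/29.53 ≈ 304.8°.
Delay after the Sun = 304.8° / (15°/h) ≈ 20.32 h.
06:00 + 20.318 h ≈ 02:19 → 02:20 to the nearest ten minutes.

02:20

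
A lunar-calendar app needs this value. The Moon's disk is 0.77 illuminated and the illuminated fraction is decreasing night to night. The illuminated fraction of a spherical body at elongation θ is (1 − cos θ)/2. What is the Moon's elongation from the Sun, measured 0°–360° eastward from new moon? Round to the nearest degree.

237°

Invert f = (1 − cos θ)/2 to get cos θ = 1 − 2(0.77) = -0.540, hence θ₀ = arccos -0.540 = 122.7°.
A waning Moon lies in 180°–360°, so θ = 360° − 122.7° = 237.3°.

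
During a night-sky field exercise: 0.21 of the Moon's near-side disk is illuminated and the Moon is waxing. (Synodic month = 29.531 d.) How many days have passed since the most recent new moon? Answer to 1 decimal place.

4.5 days

From f = (1 − cos θ)/2: cos θ = 1 − 2×0.21 = 0.580; arccos → 54.5°.
Before full moon the principal value applies: θ = 54.5°.
That fraction of the synodic month is 54.5/360 × 29.531 d ≈ 4.47 d.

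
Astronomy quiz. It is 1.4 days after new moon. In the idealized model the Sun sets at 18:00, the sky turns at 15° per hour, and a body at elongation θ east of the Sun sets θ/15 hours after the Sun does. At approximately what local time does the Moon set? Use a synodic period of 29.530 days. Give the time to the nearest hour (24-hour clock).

Phase angle: θ = 360°·(1.4 d)/(29.530 d) = 17.1°.
At 15° of sky rotation per hour, 17.1° corresponds to a 1.14 h lag.
18:00 + 1.14 h ≈ 19:08 → 19:00 to the nearest hour.

19:00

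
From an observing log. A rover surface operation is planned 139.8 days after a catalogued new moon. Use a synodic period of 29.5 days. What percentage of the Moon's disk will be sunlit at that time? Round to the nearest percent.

Reduce mod P: 139.8 − 4×29.5 = 21.80 d into the current lunation.
Phase angle: θ = 360°·(21.80 d)/(29.5 d) = 266.0°.
Illuminated fraction = (1 − cos 266.0°)/2 = (1 − (-0.069))/2 ≈ 0.535, so 53%.

53%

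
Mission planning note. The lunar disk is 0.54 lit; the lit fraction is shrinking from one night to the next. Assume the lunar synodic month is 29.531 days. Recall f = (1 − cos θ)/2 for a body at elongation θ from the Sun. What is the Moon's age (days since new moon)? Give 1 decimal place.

Invert f = (1 − cos θ)/2 to get cos θ = 1 − 2(0.54) = -0.080, hence θ₀ = arccos -0.080 = 94.6°.
Since the Moon is past full (waning), take the reflex angle: θ = 360° − 94.6° = 265.4°.
That fraction of the synodic month is 265.4/360 × 29.531 d ≈ 21.77 d.

21.8 days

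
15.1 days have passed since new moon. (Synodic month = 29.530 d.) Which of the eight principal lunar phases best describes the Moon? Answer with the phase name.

At 15.1/29.530 of the cycle, θ ≈ 184° — the full moon range.

full moon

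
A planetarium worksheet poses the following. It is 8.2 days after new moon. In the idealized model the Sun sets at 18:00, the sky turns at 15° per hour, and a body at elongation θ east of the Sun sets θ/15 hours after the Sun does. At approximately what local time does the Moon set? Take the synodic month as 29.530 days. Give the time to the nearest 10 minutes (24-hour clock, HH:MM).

00:40

Elongation θ = 360° × 8.2/29.530 ≈ 100.0°.
At 15° of sky rotation per hour, 100.0° corresponds to a 6.66 h lag.
18:00 + 6.664 h ≈ 00:40 → 00:40 to the nearest ten minutes.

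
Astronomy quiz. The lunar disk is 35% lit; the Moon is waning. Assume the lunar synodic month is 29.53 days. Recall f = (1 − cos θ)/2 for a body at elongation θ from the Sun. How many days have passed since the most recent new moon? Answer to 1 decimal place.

cos θ = 1 − 2f = 0.300, giving a principal value of 72.5°.
Since the Moon is past full (waning), take the reflex angle: θ = 360° − 72.5° = 287.5°.
That fraction of the synodic month is 287.5/360 × 29.53 d ≈ 23.58 d.

23.6 days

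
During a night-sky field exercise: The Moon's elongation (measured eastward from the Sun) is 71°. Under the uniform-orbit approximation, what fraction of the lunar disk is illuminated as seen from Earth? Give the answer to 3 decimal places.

f = (1 − cos 71°)/2 = (1 − 0.326)/2 ≈ 0.337.

0.337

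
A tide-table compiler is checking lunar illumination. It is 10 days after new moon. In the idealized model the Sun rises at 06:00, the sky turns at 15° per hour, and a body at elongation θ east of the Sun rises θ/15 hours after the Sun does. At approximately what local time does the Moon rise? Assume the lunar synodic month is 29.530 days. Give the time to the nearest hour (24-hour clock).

The Moon has covered 10/29.530 of its cycle, so θ ≈ 360° × 10/29.530 = 121.9°.
Delay after the Sun = 121.9° / (15°/h) ≈ 8.13 h.
06:00 + 8.13 h ≈ 14:08 → 14:00 to the nearest hour.

14:00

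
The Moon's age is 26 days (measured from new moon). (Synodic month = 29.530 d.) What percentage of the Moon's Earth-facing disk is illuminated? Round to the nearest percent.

13%

Elongation θ = 360° × 26/29.530 ≈ 317.0°.
With cos θ = 0.731, the lit fraction is (1 − 0.731)/2 ≈ 0.135, so 13%.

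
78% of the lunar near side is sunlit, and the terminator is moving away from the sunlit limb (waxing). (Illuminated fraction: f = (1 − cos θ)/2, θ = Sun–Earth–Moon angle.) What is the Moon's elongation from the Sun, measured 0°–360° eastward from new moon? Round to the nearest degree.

124°

From f = (1 − cos θ)/2: cos θ = 1 − 2×0.78 = -0.560; arccos → 124.1°.
The Moon is waxing (0°–180°), so θ = 124.1° directly.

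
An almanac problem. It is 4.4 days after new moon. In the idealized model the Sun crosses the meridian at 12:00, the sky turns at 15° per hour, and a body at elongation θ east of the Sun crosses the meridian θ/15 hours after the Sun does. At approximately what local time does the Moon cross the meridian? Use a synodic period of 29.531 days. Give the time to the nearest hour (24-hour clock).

16:00

The Moon has covered 4.4/29.531 of its cycle, so θ ≈ 360° × 4.4/29.531 = 53.6°.
The Moon trails the Sun by θ/15 = 53.6/15 ≈ 3.58 hours.
12:00 + 3.58 h ≈ 15:35 → 16:00 to the nearest hour.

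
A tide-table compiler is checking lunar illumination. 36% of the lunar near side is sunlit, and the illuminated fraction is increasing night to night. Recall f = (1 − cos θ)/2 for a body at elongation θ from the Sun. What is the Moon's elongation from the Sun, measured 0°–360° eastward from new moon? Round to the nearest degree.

Invert f = (1 − cos θ)/2 to get cos θ = 1 − 2(0.36) = 0.280, hence θ₀ = arccos 0.280 = 73.7°.
Waxing ⇒ before full, so θ = 73.7°.

74°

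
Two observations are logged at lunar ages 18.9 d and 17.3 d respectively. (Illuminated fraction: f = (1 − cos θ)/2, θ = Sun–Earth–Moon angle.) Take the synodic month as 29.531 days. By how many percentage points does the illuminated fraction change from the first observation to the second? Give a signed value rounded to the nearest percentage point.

+11 pp

First observation: θ = 360°·18.9/29.531 = 230.4°, so f = 0.819.
Second observation: θ = 210.9°, f = 0.929.
Δf = 0.929 − 0.819 = +0.110, i.e. +11 pp.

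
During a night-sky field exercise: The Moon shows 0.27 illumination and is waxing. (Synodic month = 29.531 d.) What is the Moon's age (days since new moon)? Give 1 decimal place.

Invert f = (1 − cos θ)/2 to get cos θ = 1 − 2(0.27) = 0.460, hence θ₀ = arccos 0.460 = 62.6°.
Waxing ⇒ before full, so θ = 62.6°.
That fraction of the synodic month is 62.6/360 × 29.531 d ≈ 5.14 d.

5.1 days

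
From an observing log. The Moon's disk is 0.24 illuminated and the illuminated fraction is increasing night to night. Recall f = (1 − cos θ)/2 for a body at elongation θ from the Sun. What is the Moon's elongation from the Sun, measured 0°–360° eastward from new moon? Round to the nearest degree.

From f = (1 − cos θ)/2: cos θ = 1 − 2×0.24 = 0.520; arccos → 58.7°.
Waxing ⇒ before full, so θ = 58.7°.

59°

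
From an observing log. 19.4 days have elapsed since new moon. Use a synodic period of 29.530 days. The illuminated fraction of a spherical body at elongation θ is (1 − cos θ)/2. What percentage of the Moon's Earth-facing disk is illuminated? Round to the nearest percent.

78%

The Moon has covered 19.4/29.530 of its cycle, so θ ≈ 360° × 19.4/29.530 = 236.5°.
Illuminated fraction = (1 − cos 236.5°)/2 = (1 − (-0.552))/2 ≈ 0.776, so 78%.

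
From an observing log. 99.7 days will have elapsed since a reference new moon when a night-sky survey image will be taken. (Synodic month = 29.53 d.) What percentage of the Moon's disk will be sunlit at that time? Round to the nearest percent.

86%

99.7 d spans 3 complete synodic months (3 × 29.53 = 88.59 d) plus 11.11 d.
The Moon has covered 11.11/29.53 of its cycle, so θ ≈ 360° × 11.11/29.53 = 135.4°.
cos 135.4° = (-0.713), so f = (1 − (-0.713))/2 = 0.856, so 86%.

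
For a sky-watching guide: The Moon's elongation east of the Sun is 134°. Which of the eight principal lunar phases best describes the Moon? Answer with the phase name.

The waxing gibbous sector spans roughly 112°–158°; 134° falls inside it.

waxing gibbous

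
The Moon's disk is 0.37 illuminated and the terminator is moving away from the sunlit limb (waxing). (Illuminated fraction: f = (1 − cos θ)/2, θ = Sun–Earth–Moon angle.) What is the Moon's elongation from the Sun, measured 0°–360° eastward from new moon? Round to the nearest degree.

cos θ = 1 − 2f = 0.260, giving a principal value of 74.9°.
The Moon is waxing (0°–180°), so θ = 74.9° directly.

75°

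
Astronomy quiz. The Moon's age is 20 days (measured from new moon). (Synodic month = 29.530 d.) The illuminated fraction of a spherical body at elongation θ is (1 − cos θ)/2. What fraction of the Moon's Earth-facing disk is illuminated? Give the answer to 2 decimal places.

Phase angle: θ = 360°·(20 d)/(29.530 d) = 243.8°.
Illuminated fraction = (1 − cos 243.8°)/2 = (1 − (-0.441))/2 ≈ 0.721.

0.72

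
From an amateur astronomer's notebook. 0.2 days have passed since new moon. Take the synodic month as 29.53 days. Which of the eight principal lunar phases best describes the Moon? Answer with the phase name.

new moon

θ ≈ 360° × 0.2/29.53 = 2°, which falls in the new moon sector.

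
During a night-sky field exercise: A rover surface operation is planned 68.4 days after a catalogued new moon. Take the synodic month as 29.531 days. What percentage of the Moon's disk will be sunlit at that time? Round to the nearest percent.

70%

68.4 d spans 2 complete synodic months (2 × 29.531 = 59.06 d) plus 9.34 d.
Phase angle: θ = 360°·(9.34 d)/(29.531 d) = 113.8°.
Illuminated fraction = (1 − cos 113.8°)/2 = (1 − (-0.404))/2 ≈ 0.702, so 70%.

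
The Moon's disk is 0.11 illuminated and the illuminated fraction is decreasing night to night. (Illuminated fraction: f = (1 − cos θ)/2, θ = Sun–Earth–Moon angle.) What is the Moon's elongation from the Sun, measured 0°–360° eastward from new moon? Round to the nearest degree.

321°

cos θ = 1 − 2f = 0.780, giving a principal value of 38.7°.
Waning ⇒ past full, so θ = 360° − 38.7° = 321.3°.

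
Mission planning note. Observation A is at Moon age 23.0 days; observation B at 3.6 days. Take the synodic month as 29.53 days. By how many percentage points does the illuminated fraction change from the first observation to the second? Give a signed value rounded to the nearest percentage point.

θ₁ = 360° × 23.0/29.53 = 280.4°, f₁ = (1 − cos θ₁)/2 = 0.410.
θ₂ = 360° × 3.6/29.53 = 43.9°, f₂ = (1 − cos θ₂)/2 = 0.140.
Change = f₂ − f₁ = -0.270 → -27 percentage points.

-27 percentage points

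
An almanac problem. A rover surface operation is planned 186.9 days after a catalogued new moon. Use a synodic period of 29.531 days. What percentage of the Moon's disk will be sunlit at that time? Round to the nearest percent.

74%

186.9 d spans 6 complete synodic months (6 × 29.531 = 177.19 d) plus 9.71 d.
Elongation θ = 360° × 9.71/29.531 ≈ 118.4°.
Illuminated fraction = (1 − cos 118.4°)/2 = (1 − (-0.476))/2 ≈ 0.738, so 74%.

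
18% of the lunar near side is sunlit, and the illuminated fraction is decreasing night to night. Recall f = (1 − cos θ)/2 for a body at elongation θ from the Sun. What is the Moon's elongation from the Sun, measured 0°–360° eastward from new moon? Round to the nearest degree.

From f = (1 − cos θ)/2: cos θ = 1 − 2×0.18 = 0.640; arccos → 50.2°.
A waning Moon lies in 180°–360°, so θ = 360° − 50.2° = 309.8°.

310°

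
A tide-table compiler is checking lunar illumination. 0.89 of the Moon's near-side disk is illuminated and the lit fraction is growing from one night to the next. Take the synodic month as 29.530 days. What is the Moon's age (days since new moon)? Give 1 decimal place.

11.6 days

From f = (1 − cos θ)/2: cos θ = 1 − 2×0.89 = -0.780; arccos → 141.3°.
Waxing ⇒ before full, so θ = 141.3°.
Age = 29.530 × 141.3°/360° ≈ 11.59 days.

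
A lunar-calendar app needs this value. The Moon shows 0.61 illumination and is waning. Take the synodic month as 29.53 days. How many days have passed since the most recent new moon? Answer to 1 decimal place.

Invert f = (1 − cos θ)/2 to get cos θ = 1 − 2(0.61) = -0.220, hence θ₀ = arccos -0.220 = 102.7°.
Waning ⇒ past full, so θ = 360° − 102.7° = 257.3°.
At 360°/29.53 d per day, 257.3° corresponds to 21.11 days.

21.1 days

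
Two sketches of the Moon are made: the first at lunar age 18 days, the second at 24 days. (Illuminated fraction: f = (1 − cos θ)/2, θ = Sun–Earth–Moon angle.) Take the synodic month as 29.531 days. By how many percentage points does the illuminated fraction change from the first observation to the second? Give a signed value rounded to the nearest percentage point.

-58 pp

θ₁ = 360° × 18/29.531 = 219.4°, f₁ = (1 − cos θ₁)/2 = 0.886.
θ₂ = 360° × 24/29.531 = 292.6°, f₂ = (1 − cos θ₂)/2 = 0.308.
Change = f₂ − f₁ = -0.578 → -58 percentage points.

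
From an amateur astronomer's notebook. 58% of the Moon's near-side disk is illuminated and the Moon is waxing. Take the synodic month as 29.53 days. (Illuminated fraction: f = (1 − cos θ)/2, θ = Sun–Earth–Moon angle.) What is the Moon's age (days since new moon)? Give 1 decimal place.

8.1 days

From f = (1 − cos θ)/2: cos θ = 1 − 2×0.58 = -0.160; arccos → 99.2°.
Before full moon the principal value applies: θ = 99.2°.
Age = 29.53 × 99.2°/360° ≈ 8.14 days.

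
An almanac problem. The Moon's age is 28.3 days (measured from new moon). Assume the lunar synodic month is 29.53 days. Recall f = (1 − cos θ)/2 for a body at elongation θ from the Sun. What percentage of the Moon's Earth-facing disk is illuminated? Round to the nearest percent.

Elongation θ = 360° × 28.3/29.53 ≈ 345.0°.
Illuminated fraction = (1 − cos 345.0°)/2 = (1 − 0.966)/2 ≈ 0.017, so 2%.

2%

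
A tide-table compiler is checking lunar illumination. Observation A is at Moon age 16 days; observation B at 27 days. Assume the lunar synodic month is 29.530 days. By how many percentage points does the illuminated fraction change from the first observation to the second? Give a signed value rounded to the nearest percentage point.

First observation: θ = 360°·16/29.530 = 195.1°, so f = 0.983.
Second observation: θ = 329.2°, f = 0.071.
Δf = 0.071 − 0.983 = -0.912, i.e. -91 pp.

-91 percentage points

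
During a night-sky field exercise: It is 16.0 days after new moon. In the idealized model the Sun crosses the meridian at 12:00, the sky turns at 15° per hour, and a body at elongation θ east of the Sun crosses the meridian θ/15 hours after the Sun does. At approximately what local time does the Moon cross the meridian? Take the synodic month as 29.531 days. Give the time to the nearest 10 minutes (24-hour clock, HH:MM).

Elongation θ = 360° × 16.0/29.531 ≈ 195.0°.
At 15° of sky rotation per hour, 195.0° corresponds to a 13.00 h lag.
12:00 + 13.003 h ≈ 01:00 → 01:00 to the nearest ten minutes.

01:00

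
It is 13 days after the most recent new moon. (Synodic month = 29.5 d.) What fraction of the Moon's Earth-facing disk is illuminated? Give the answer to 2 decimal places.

Elongation θ = 360° × 13/29.5 ≈ 158.6°.
cos 158.6° = (-0.931), so f = (1 − (-0.931))/2 = 0.966.

0.97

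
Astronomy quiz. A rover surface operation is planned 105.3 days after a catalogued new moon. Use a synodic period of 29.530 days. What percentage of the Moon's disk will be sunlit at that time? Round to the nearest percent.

105.3 d spans 3 complete synodic months (3 × 29.530 = 88.59 d) plus 16.71 d.
The Moon has covered 16.71/29.530 of its cycle, so θ ≈ 360° × 16.71/29.530 = 203.7°.
With cos θ = (-0.916), the lit fraction is (1 − (-0.916))/2 ≈ 0.958, so 96%.

96%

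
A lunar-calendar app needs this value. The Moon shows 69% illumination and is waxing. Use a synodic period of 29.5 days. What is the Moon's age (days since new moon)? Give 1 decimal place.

9.2 days

Invert f = (1 − cos θ)/2 to get cos θ = 1 − 2(0.69) = -0.380, hence θ₀ = arccos -0.380 = 112.3°.
The Moon is waxing (0°–180°), so θ = 112.3° directly.
That fraction of the synodic month is 112.3/360 × 29.5 d ≈ 9.21 d.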